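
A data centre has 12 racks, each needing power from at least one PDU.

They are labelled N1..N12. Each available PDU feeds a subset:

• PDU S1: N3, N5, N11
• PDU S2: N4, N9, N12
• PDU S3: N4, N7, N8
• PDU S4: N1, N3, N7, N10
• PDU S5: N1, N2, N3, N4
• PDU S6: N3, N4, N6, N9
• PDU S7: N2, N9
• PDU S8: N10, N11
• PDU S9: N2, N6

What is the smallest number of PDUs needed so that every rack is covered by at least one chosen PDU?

5

S1 and S2 and S3 and S4 and S9 together: S1 ∪ S2 ∪ S3 ∪ S4 ∪ S9 = {N1, N2, N3, N4, N5, N6, N7, N8, N9, N10, N11, N12} — every rack is covered.
No 4 of the 9 PDUs cover everything (all 126 combinations miss at least one rack), so 5 is optimal.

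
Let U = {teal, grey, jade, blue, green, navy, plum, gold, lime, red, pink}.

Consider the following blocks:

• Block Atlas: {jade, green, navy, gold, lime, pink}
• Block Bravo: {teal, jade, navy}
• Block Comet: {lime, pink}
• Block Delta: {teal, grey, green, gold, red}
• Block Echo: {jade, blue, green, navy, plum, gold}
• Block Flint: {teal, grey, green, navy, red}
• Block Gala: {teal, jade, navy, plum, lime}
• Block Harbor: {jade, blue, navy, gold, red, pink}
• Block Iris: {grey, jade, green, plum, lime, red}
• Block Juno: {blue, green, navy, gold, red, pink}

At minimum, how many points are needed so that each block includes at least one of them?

3

H = {jade, red, pink} meets every block (each contains at least one member of H), and |H| = 3.
No choice of 2 points meets every block, so 3 is the minimum.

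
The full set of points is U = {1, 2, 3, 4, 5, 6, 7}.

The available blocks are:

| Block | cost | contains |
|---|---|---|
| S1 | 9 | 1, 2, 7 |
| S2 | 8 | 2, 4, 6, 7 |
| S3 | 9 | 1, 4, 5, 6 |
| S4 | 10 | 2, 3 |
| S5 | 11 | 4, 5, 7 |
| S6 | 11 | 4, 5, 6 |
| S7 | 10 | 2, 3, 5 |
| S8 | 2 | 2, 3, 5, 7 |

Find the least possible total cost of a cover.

11

S3, S8 together cover every point (S3 ∪ S8 = {1, 2, 3, 4, 5, 6, 7}); total cost 9 + 2 = 11.
No covering selection has total cost below 11.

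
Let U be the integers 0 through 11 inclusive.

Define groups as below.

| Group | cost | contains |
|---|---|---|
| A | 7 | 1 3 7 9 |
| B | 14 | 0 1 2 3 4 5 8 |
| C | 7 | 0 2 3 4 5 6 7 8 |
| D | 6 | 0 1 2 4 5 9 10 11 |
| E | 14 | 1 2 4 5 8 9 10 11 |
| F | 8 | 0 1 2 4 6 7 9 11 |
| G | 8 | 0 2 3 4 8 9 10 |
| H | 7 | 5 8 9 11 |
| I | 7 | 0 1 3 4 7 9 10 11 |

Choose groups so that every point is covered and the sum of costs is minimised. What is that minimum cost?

13

C, D together cover every point (C ∪ D = {0, 1, 2, 3, 4, 5, 6, 7, 8, 9, 10, 11}); total cost 7 + 6 = 13.
No covering selection has total cost below 13.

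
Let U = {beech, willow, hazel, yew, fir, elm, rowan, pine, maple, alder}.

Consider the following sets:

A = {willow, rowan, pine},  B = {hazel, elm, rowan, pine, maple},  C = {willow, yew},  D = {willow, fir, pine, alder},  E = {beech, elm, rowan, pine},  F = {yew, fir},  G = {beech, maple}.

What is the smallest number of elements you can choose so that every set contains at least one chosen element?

3

H = {yew, pine, maple} meets every set (each contains at least one member of H), and |H| = 3.
The sets A, F, G are pairwise disjoint, so any hitting set needs a separate element for each — at least 3. Hence 3 is optimal.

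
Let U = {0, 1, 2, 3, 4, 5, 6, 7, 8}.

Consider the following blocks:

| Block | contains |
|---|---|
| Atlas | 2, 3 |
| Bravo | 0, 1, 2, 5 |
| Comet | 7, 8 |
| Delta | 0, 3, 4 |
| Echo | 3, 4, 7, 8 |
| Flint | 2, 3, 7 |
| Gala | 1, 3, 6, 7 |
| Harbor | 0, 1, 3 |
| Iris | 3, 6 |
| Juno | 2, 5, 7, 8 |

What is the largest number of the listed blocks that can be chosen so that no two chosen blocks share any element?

Bravo, Comet, Iris are pairwise disjoint (Bravo={0,1,2,5}; Comet={7,8}; Iris={3,6}).
Every remaining block overlaps one of these, and no 4 of the listed blocks are pairwise disjoint, so 3 is the maximum.

3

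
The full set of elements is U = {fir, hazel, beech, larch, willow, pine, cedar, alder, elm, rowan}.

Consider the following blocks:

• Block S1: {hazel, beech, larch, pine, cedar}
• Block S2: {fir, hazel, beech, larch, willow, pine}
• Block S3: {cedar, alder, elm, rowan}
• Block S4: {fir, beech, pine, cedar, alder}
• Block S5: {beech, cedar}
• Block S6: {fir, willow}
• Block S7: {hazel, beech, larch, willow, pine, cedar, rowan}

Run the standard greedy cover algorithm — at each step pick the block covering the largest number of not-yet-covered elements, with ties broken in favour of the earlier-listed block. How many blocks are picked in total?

3

Greedy: pick S7 (covers 7 new) → pick S3 (covers 2 new) → pick S2 (covers 1 new). Total picks: 3.
(The true minimum cover uses only 2 blocks, so greedy is not optimal here.)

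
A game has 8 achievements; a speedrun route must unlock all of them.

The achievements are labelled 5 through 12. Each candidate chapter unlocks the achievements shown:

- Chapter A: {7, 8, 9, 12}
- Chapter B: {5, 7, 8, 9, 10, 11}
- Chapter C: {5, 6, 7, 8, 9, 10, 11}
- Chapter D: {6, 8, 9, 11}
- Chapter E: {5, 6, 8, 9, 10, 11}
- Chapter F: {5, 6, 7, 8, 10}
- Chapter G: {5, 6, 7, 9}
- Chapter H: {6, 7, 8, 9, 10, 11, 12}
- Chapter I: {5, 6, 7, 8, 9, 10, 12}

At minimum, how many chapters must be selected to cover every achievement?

2

C and I together: C ∪ I = {5, 6, 7, 8, 9, 10, 11, 12} — every achievement is covered.
No single chapter has all 8 achievements (the largest, C, has 7), so 2 is optimal.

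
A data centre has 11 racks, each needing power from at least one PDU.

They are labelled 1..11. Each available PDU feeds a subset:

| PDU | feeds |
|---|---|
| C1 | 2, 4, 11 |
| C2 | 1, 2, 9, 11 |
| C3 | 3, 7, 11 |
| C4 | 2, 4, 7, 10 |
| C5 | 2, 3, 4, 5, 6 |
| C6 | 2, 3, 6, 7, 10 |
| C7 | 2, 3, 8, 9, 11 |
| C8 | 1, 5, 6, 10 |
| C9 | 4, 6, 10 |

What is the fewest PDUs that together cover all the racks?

3

Take {C4, C7, C8}. Their union is {1, 2, 3, 4, 5, 6, 7, 8, 9, 10, 11}, which is all 11 racks.
Each PDU has at most 5 racks, and 2·5 = 10 < 11 — so at least 3 PDUs are needed, and 3 is optimal.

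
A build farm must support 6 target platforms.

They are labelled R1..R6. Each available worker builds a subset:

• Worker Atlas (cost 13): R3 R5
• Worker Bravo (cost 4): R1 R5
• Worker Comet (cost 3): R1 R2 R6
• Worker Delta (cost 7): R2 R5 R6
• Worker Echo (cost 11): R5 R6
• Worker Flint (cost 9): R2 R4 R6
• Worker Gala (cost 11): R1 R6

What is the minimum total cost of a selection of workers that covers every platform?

25

Atlas, Comet, Flint together cover every platform (Atlas ∪ Comet ∪ Flint = {R1, R2, R3, R4, R5, R6}); total cost 13 + 3 + 9 = 25.
The greedy pick Comet, Bravo, Flint, Atlas costs 29; no covering selection beats 25.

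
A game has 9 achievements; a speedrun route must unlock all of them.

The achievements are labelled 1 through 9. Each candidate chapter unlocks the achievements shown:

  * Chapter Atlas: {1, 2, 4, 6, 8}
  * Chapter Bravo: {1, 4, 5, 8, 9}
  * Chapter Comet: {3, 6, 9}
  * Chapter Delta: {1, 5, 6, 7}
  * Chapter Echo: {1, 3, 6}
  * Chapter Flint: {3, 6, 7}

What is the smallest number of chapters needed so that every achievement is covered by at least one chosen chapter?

3

Take {Atlas, Comet, Delta}. Their union is {1, 2, 3, 4, 5, 6, 7, 8, 9}, which is all 9 achievements.
Only Atlas contains 2, so Atlas is forced; the remaining 4 achievements need at least 2 more chapters (each remaining chapter adds at most 2) — so at least 3 chapters are needed, and 3 is optimal.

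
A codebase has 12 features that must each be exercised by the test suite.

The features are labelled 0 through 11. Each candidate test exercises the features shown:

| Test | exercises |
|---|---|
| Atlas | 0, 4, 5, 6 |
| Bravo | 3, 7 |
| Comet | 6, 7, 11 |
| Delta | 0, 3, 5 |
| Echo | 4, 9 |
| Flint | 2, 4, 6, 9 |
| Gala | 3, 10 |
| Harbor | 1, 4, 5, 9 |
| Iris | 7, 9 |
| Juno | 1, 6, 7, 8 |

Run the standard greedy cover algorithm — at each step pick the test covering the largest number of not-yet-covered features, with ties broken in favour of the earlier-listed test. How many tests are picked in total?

Greedy: pick Atlas (covers 4 new) → pick Juno (covers 3 new) → pick Flint (covers 2 new) → pick Gala (covers 2 new) → pick Comet (covers 1 new). Total picks: 5.

5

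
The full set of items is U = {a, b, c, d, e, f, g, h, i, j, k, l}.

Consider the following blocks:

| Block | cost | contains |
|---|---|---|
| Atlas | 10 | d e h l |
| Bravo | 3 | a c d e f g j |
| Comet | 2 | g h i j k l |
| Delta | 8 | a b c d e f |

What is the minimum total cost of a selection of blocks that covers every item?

Comet, Delta together cover every item (Comet ∪ Delta = {a, b, c, d, e, f, g, h, i, j, k, l}); total cost 2 + 8 = 10.
The greedy pick Comet, Bravo, Delta costs 13; no covering selection beats 10.

10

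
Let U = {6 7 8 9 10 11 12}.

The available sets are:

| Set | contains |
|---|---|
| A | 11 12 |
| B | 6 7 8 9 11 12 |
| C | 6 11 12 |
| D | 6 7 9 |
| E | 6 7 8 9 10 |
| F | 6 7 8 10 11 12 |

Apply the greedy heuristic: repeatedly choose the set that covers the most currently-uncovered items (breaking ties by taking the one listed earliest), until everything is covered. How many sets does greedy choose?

2

Greedy: pick B (covers 6 new) → pick E (covers 1 new). Total picks: 2.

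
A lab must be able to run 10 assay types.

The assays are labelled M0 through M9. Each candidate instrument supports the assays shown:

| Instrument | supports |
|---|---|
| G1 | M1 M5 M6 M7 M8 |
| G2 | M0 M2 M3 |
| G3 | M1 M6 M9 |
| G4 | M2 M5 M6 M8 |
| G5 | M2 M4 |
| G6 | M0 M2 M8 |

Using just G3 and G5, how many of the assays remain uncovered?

Union of G3, G5 = {M1, M2, M4, M6, M9}.
Not covered: M0, M3, M5, M7, M8 — 5 assays.

5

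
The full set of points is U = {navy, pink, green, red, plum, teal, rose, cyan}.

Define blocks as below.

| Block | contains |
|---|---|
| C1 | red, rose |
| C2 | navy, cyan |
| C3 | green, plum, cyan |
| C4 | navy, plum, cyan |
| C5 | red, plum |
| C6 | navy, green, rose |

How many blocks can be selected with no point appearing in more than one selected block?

C1, C2 are pairwise disjoint (C1={red,rose}; C2={navy,cyan}).
Every remaining block overlaps one of these, and no 3 of the listed blocks are pairwise disjoint, so 2 is the maximum.

2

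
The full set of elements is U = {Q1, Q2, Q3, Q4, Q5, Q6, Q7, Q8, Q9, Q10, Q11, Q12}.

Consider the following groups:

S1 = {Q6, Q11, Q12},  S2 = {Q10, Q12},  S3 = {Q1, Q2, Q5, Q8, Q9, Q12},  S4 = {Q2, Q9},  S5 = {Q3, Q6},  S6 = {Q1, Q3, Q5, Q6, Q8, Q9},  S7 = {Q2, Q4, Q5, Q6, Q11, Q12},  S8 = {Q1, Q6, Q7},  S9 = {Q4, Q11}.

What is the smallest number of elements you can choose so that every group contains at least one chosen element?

4

H = {Q2, Q6, Q11, Q12} meets every group (each contains at least one member of H), and |H| = 4.
The groups S2, S4, S8, S9 are pairwise disjoint, so any hitting set needs a separate element for each — at least 4. Hence 4 is optimal.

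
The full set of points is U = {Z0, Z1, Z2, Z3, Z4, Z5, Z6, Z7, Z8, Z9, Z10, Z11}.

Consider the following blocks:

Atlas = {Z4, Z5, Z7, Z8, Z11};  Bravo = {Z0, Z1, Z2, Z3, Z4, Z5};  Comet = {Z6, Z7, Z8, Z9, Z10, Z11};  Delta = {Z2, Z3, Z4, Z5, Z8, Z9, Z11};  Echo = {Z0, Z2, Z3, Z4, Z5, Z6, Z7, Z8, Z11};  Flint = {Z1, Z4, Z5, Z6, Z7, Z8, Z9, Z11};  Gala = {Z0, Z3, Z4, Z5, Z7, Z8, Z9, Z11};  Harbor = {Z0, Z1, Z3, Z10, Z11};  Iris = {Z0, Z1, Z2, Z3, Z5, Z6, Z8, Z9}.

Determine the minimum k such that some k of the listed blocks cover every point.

Take {Bravo, Comet}. Their union is {Z0, Z1, Z2, Z3, Z4, Z5, Z6, Z7, Z8, Z9, Z10, Z11}, which is all 12 points.
No single block has all 12 points (the largest, Echo, has 9), so 2 is optimal.

2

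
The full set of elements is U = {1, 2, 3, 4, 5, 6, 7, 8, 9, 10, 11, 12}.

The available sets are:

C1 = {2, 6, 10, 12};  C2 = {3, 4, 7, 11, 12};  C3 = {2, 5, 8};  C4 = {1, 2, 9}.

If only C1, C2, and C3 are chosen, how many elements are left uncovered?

2

Union of C1, C2, C3 = {2, 3, 4, 5, 6, 7, 8, 10, 11, 12}.
Not covered: 1, 9 — 2 elements.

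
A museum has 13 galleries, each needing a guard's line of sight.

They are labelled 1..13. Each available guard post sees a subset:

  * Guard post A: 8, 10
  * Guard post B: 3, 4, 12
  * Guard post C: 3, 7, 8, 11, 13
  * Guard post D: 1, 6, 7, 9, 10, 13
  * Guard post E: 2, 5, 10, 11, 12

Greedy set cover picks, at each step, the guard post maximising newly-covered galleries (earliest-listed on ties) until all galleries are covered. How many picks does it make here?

Greedy: pick D (covers 6 new) → pick E (covers 4 new) → pick B (covers 2 new) → pick A (covers 1 new). Total picks: 4.

4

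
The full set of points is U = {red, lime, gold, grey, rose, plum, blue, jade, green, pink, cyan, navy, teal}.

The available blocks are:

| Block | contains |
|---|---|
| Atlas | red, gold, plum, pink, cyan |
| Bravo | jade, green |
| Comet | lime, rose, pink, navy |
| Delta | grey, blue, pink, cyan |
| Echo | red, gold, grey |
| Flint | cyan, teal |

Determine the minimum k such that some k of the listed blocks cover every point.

Take {Atlas, Bravo, Comet, Delta, Flint}. Their union is {red, lime, gold, grey, rose, plum, blue, jade, green, pink, cyan, navy, teal}, which is all 13 points.
No 4 of the 6 blocks cover everything (all 15 combinations miss at least one point), so 5 is optimal.

5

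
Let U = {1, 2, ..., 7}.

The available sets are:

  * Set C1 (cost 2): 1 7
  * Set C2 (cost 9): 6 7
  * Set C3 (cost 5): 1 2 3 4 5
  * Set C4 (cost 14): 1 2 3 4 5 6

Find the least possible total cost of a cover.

C2, C3 together cover every point (C2 ∪ C3 = {1, 2, 3, 4, 5, 6, 7}); total cost 9 + 5 = 14.
The greedy pick C1, C3, C2 costs 16; no covering selection beats 14.

14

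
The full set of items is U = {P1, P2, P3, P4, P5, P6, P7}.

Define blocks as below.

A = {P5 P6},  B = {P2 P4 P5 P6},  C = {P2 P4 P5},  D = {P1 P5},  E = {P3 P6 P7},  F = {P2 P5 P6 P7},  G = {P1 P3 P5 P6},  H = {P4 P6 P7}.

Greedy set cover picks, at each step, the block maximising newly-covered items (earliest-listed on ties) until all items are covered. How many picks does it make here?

3

Greedy: pick B (covers 4 new) → pick E (covers 2 new) → pick D (covers 1 new). Total picks: 3.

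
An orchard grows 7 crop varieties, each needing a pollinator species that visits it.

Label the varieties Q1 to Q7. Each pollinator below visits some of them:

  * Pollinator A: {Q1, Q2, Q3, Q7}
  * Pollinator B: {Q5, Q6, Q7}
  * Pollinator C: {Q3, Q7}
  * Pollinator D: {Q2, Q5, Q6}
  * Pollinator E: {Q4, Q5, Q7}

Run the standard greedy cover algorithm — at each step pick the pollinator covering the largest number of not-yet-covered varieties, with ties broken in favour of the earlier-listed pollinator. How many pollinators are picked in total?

Greedy: pick A (covers 4 new) → pick B (covers 2 new) → pick E (covers 1 new). Total picks: 3.

3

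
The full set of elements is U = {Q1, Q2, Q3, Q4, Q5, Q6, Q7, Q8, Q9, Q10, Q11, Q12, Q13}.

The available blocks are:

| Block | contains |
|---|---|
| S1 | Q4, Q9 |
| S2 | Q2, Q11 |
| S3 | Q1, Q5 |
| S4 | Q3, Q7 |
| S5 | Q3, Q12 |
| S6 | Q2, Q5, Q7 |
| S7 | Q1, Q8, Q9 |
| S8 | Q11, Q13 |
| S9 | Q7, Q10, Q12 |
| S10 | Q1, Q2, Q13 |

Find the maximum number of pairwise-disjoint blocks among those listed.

4

S1, S2, S3, S9 are pairwise disjoint (S1={Q4,Q9}; S2={Q2,Q11}; S3={Q1,Q5}; S9={Q7,Q10,Q12}).
Every remaining block overlaps one of these, and no 5 of the listed blocks are pairwise disjoint, so 4 is the maximum.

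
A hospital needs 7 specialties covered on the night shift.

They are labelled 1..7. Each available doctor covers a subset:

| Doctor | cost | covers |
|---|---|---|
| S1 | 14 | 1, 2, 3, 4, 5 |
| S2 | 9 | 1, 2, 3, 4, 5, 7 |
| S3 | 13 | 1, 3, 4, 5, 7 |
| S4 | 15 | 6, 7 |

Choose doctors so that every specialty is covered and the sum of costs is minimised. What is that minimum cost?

S2, S4 together cover every specialty (S2 ∪ S4 = {1, 2, 3, 4, 5, 6, 7}); total cost 9 + 15 = 24.
No covering selection has total cost below 24.

24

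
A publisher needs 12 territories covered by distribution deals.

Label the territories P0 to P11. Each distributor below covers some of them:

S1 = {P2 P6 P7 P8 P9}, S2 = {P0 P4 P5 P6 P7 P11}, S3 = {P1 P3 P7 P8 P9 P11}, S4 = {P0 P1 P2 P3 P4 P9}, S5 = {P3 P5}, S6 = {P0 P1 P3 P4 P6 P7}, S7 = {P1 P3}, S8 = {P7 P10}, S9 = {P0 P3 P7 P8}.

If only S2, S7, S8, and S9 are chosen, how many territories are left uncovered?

2

Union of S2, S7, S8, S9 = {P0, P1, P3, P4, P5, P6, P7, P8, P10, P11}.
Not covered: P2, P9 — 2 territories.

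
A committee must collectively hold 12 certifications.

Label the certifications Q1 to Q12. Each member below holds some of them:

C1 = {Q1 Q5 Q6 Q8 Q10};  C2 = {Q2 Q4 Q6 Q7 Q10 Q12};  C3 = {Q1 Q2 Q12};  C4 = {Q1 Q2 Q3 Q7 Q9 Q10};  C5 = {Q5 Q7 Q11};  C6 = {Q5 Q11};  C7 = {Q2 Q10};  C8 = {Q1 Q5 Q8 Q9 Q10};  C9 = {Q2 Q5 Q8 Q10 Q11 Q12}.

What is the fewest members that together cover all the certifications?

Take {C2, C4, C9}. Their union is {Q1, Q2, Q3, Q4, Q5, Q6, Q7, Q8, Q9, Q10, Q11, Q12}, which is all 12 certifications.
Only C4 contains Q3, so C4 is forced; the remaining 6 certifications need at least 2 more members (each remaining member adds at most 4) — so at least 3 members are needed, and 3 is optimal.

3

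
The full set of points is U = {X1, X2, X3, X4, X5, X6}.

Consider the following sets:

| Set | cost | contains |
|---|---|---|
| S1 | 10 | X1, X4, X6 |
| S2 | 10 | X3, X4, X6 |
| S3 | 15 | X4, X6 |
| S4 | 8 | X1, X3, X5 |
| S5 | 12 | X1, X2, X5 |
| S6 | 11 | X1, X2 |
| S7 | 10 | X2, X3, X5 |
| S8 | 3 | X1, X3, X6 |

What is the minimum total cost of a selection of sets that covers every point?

S1, S7 together cover every point (S1 ∪ S7 = {X1, X2, X3, X4, X5, X6}); total cost 10 + 10 = 20.
The greedy pick S8, S7, S1 costs 23; no covering selection beats 20.

20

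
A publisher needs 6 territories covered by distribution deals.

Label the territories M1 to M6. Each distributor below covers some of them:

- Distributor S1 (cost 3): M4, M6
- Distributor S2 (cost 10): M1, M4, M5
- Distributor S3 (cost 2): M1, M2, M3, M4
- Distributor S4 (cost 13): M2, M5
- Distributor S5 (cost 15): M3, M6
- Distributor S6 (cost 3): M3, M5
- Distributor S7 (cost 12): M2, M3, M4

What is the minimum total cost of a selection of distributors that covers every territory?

S1, S3, S6 together cover every territory (S1 ∪ S3 ∪ S6 = {M1, M2, M3, M4, M5, M6}); total cost 3 + 2 + 3 = 8.
No covering selection has total cost below 8.

8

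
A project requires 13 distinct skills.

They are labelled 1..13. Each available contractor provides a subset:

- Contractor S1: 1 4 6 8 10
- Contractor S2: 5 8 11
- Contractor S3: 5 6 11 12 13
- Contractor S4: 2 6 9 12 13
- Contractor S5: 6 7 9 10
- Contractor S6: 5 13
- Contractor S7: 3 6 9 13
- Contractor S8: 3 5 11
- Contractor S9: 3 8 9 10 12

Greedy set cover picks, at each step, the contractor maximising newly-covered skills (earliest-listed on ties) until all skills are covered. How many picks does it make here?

5

Greedy: pick S1 (covers 5 new) → pick S3 (covers 4 new) → pick S4 (covers 2 new) → pick S5 (covers 1 new) → pick S7 (covers 1 new). Total picks: 5.
(The true minimum cover uses only 4 contractors, so greedy is not optimal here.)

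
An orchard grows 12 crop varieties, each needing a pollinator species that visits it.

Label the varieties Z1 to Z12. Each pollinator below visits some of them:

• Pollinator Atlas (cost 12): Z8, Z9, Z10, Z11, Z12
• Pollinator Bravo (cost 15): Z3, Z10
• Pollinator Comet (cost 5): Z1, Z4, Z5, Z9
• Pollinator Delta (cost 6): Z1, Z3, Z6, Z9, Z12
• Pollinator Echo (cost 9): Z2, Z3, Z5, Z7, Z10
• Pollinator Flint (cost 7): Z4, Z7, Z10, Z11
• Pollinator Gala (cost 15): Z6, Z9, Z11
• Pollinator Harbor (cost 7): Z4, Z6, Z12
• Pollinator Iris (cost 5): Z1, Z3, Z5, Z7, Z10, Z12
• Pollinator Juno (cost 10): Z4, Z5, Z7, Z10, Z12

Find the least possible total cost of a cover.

32

Atlas, Comet, Delta, Echo together cover every variety (Atlas ∪ Comet ∪ Delta ∪ Echo = {Z1, Z2, Z3, Z4, Z5, Z6, Z7, Z8, Z9, Z10, Z11, Z12}); total cost 12 + 5 + 6 + 9 = 32.
The greedy pick Iris, Comet, Atlas, Delta, Echo costs 37; no covering selection beats 32.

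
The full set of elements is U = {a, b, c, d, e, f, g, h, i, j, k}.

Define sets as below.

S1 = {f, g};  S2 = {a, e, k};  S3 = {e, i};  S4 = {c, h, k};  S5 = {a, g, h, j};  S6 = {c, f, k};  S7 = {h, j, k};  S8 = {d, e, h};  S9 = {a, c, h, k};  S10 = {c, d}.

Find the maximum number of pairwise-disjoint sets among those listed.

S1, S3, S7, S10 are pairwise disjoint (S1={f,g}; S3={e,i}; S7={h,j,k}; S10={c,d}).
Every remaining set overlaps one of these, and no 5 of the listed sets are pairwise disjoint, so 4 is the maximum.

4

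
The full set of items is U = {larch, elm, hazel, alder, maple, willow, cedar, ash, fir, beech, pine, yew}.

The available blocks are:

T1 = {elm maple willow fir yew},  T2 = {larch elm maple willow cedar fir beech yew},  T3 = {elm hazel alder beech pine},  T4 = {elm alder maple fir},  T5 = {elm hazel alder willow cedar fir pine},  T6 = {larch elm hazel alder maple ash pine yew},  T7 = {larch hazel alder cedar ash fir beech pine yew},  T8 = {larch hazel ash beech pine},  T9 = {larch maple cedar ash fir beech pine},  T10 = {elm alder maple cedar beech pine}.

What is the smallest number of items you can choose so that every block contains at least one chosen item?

2

The 2 items {elm, pine} hit every block.
The blocks T4, T8 are pairwise disjoint, so any hitting set needs a separate item for each — at least 2. Hence 2 is optimal.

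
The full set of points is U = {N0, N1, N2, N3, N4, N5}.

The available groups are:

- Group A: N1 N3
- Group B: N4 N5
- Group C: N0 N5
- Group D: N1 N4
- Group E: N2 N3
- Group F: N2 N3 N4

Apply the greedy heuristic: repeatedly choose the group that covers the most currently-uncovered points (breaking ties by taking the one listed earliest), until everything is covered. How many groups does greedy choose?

Greedy: pick F (covers 3 new) → pick C (covers 2 new) → pick A (covers 1 new). Total picks: 3.

3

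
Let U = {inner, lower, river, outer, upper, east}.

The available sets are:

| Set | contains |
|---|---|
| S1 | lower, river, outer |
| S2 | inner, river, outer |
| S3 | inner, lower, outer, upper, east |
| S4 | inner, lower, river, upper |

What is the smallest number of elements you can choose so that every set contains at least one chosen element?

The 2 elements {river, east} hit every set.
No single element lies in every set, so at least 2 are needed and 2 is optimal.

2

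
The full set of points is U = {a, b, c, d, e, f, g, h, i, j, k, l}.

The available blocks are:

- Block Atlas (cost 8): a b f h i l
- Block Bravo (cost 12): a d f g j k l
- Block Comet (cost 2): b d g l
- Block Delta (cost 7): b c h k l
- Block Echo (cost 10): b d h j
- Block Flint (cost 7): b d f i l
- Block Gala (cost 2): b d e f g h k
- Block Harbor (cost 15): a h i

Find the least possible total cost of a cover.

27

Atlas, Delta, Echo, Gala together cover every point (Atlas ∪ Delta ∪ Echo ∪ Gala = {a, b, c, d, e, f, g, h, i, j, k, l}); total cost 8 + 7 + 10 + 2 = 27.
The greedy pick Gala, Comet, Atlas, Delta, Echo costs 29; no covering selection beats 27.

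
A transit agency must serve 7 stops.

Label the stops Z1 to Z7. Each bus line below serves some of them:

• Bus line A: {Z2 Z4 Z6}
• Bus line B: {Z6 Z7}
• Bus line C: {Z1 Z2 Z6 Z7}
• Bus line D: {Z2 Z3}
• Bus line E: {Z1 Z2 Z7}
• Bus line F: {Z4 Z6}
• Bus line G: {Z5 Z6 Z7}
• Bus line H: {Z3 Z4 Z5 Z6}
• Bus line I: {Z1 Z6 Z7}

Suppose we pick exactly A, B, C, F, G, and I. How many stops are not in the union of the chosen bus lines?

1

Union of A, B, C, F, G, I = {Z1, Z2, Z4, Z5, Z6, Z7}.
Not covered: Z3 — 1 stop.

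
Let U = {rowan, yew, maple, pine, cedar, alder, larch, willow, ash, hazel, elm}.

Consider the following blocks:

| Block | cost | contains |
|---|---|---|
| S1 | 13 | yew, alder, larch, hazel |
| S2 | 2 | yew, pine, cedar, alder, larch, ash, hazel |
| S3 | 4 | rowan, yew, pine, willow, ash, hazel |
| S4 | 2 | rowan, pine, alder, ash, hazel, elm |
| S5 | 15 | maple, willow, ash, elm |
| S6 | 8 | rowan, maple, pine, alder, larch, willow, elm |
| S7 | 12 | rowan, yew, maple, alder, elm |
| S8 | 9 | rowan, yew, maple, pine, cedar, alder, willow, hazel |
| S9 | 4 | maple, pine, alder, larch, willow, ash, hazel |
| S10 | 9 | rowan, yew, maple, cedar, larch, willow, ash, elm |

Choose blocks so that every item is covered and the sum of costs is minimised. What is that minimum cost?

S2, S4, S9 together cover every item (S2 ∪ S4 ∪ S9 = {rowan, yew, maple, pine, cedar, alder, larch, willow, ash, hazel, elm}); total cost 2 + 2 + 4 = 8.
No covering selection has total cost below 8.

8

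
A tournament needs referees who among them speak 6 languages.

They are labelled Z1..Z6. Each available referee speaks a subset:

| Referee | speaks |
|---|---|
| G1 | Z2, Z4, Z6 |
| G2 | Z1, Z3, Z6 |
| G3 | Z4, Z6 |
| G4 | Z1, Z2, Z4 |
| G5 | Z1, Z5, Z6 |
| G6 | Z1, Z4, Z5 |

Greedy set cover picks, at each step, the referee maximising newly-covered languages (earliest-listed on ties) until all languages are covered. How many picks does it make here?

3

Greedy: pick G1 (covers 3 new) → pick G2 (covers 2 new) → pick G5 (covers 1 new). Total picks: 3.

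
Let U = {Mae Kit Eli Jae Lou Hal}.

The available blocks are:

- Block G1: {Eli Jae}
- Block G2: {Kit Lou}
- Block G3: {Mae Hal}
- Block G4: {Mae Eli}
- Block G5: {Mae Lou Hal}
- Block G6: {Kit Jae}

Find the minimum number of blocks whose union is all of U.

3

G1 and G5 and G6 together: G1 ∪ G5 ∪ G6 = {Mae, Kit, Eli, Jae, Lou, Hal} — every point is covered.
No 2 of the 6 blocks cover everything (all 15 combinations miss at least one point), so 3 is optimal.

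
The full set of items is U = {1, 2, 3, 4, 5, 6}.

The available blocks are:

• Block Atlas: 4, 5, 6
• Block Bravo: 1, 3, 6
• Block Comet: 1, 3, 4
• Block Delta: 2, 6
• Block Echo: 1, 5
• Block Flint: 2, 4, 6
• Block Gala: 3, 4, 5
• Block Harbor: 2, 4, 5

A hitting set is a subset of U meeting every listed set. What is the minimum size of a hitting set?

3

Take H = {1, 5, 6}. Each listed block contains at least one of these, so H is a hitting set of size 3.
No choice of 2 items meets every block, so 3 is the minimum.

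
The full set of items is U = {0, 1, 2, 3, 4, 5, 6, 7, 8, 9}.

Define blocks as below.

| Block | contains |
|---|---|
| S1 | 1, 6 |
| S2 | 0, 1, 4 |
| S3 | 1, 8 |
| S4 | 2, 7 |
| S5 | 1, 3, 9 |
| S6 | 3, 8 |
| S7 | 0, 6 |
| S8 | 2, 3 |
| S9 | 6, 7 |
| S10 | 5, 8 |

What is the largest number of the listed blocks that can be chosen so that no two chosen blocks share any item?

4

S4, S5, S7, S10 are pairwise disjoint (S4={2,7}; S5={1,3,9}; S7={0,6}; S10={5,8}).
Every remaining block overlaps one of these, and no 5 of the listed blocks are pairwise disjoint, so 4 is the maximum.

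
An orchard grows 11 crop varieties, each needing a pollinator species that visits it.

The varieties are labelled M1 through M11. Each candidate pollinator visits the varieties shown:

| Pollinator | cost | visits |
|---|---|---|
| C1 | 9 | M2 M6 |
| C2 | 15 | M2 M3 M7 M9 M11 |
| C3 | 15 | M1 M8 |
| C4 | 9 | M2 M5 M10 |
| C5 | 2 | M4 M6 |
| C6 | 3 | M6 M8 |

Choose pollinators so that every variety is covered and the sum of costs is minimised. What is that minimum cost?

C2, C3, C4, C5 together cover every variety (C2 ∪ C3 ∪ C4 ∪ C5 = {M1, M2, M3, M4, M5, M6, M7, M8, M9, M10, M11}); total cost 15 + 15 + 9 + 2 = 41.
The greedy pick C5, C2, C6, C4, C3 costs 44; no covering selection beats 41.

41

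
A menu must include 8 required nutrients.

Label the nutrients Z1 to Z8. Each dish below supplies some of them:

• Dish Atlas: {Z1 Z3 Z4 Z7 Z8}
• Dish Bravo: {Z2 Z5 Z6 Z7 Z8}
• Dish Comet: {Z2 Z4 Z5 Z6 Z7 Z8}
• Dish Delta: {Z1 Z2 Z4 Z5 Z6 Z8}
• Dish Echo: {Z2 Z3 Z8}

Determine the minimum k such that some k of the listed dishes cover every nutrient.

2

Atlas and Comet together: Atlas ∪ Comet = {Z1, Z2, Z3, Z4, Z5, Z6, Z7, Z8} — every nutrient is covered.
No single dish has all 8 nutrients (the largest, Comet, has 6), so 2 is optimal.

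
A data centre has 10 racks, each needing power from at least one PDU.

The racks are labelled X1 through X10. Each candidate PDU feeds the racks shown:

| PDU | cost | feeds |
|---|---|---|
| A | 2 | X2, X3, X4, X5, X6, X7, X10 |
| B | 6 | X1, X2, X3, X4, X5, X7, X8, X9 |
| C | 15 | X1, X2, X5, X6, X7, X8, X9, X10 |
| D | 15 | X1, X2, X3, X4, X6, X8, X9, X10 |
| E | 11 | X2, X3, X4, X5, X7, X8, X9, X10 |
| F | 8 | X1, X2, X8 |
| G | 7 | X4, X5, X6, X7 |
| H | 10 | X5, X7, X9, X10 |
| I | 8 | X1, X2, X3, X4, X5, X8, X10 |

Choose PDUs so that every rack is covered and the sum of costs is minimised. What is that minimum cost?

8

A, B together cover every rack (A ∪ B = {X1, X2, X3, X4, X5, X6, X7, X8, X9, X10}); total cost 2 + 6 = 8.
No covering selection has total cost below 8.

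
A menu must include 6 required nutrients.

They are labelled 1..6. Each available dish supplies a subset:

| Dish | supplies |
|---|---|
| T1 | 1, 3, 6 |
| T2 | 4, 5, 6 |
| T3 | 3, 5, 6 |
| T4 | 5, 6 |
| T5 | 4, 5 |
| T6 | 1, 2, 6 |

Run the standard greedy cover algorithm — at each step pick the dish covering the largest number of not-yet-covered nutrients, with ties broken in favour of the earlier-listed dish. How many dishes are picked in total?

3

Greedy: pick T1 (covers 3 new) → pick T2 (covers 2 new) → pick T6 (covers 1 new). Total picks: 3.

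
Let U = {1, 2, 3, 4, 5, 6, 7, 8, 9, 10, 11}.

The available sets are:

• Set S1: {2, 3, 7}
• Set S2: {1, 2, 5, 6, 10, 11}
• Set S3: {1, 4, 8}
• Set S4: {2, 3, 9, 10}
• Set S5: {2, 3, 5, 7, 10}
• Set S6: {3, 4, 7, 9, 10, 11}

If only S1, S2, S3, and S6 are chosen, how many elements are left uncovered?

0

Union of S1, S2, S3, S6 = {1, 2, 3, 4, 5, 6, 7, 8, 9, 10, 11} — that's every element, so 0 are uncovered.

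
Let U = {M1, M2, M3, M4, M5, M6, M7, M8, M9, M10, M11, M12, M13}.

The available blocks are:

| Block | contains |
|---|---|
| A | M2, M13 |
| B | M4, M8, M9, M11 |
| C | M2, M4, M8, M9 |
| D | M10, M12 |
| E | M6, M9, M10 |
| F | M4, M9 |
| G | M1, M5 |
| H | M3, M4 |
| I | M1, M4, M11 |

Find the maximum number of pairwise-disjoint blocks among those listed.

4

A, E, G, H are pairwise disjoint (A={M2,M13}; E={M6,M9,M10}; G={M1,M5}; H={M3,M4}).
Every remaining block overlaps one of these, and no 5 of the listed blocks are pairwise disjoint, so 4 is the maximum.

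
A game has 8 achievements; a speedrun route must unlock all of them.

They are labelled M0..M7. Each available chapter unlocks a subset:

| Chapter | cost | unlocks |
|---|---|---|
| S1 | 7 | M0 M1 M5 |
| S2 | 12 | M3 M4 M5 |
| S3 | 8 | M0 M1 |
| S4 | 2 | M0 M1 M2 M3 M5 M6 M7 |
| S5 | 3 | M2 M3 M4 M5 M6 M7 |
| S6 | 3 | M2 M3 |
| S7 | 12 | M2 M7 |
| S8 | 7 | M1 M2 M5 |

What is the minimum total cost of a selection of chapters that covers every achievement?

S4, S5 together cover every achievement (S4 ∪ S5 = {M0, M1, M2, M3, M4, M5, M6, M7}); total cost 2 + 3 = 5.
No covering selection has total cost below 5.

5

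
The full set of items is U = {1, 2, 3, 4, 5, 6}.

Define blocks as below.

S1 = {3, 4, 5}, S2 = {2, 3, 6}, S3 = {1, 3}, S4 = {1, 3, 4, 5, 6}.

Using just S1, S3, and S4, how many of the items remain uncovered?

Union of S1, S3, S4 = {1, 3, 4, 5, 6}.
Not covered: 2 — 1 item.

1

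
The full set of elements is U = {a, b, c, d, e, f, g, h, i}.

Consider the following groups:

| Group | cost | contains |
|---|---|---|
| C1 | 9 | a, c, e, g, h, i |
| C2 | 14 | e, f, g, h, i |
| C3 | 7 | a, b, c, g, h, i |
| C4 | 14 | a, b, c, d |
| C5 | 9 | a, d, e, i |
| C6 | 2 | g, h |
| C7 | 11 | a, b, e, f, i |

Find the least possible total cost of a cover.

27

C4, C6, C7 together cover every element (C4 ∪ C6 ∪ C7 = {a, b, c, d, e, f, g, h, i}); total cost 14 + 2 + 11 = 27.
The greedy pick C6, C3, C5, C7 costs 29; no covering selection beats 27.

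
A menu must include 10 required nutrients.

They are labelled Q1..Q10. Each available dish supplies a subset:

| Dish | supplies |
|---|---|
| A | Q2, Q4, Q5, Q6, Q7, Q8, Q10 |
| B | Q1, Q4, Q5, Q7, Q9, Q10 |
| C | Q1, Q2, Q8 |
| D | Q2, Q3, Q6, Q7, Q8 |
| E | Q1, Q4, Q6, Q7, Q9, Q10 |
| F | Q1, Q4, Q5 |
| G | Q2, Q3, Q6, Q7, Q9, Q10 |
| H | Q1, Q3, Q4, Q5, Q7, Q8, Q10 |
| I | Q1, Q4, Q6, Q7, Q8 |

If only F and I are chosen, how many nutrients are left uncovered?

Union of F, I = {Q1, Q4, Q5, Q6, Q7, Q8}.
Not covered: Q2, Q3, Q9, Q10 — 4 nutrients.

4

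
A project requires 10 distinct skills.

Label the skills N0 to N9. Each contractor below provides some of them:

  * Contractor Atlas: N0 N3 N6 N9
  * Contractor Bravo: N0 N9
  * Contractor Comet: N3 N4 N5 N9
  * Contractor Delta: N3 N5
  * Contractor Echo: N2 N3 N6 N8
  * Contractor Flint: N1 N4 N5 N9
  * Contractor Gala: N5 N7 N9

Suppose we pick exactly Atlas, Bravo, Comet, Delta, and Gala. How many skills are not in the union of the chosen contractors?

Union of Atlas, Bravo, Comet, Delta, Gala = {N0, N3, N4, N5, N6, N7, N9}.
Not covered: N1, N2, N8 — 3 skills.

3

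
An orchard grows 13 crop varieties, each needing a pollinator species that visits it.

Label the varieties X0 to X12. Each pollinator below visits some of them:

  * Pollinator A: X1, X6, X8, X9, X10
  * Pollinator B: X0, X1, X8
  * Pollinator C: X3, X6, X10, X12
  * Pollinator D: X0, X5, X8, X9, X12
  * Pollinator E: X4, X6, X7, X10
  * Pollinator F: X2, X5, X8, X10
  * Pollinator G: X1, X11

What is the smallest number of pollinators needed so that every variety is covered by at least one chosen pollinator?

5

Take {C, D, E, F, G}. Their union is {X0, X1, X2, X3, X4, X5, X6, X7, X8, X9, X10, X11, X12}, which is all 13 varieties.
No 4 of the 7 pollinators cover everything (all 35 combinations miss at least one variety), so 5 is optimal.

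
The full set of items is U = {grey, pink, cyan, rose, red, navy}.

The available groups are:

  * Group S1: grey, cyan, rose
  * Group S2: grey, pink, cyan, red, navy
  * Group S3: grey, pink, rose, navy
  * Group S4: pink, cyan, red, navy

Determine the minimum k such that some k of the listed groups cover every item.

2

Take {S3, S4}. Their union is {grey, pink, cyan, rose, red, navy}, which is all 6 items.
No single group has all 6 items (the largest, S2, has 5), so 2 is optimal.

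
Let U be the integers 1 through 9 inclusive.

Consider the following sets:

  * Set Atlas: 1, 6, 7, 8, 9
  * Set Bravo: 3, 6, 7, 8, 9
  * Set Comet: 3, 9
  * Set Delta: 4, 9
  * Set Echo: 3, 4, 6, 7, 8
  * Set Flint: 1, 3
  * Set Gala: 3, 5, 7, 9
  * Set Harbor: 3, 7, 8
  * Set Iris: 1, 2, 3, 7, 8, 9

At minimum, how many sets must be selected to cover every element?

Take {Echo, Gala, Iris}. Their union is {1, 2, 3, 4, 5, 6, 7, 8, 9}, which is all 9 elements.
Only Iris contains 2, so Iris is forced; the remaining 3 elements need at least 2 more sets (each remaining set adds at most 2) — so at least 3 sets are needed, and 3 is optimal.

3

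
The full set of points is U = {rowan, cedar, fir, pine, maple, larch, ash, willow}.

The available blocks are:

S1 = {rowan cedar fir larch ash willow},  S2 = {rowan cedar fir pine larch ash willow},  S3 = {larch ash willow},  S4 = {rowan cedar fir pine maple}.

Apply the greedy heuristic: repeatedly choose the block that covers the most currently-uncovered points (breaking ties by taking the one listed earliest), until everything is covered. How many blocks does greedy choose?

Greedy: pick S2 (covers 7 new) → pick S4 (covers 1 new). Total picks: 2.

2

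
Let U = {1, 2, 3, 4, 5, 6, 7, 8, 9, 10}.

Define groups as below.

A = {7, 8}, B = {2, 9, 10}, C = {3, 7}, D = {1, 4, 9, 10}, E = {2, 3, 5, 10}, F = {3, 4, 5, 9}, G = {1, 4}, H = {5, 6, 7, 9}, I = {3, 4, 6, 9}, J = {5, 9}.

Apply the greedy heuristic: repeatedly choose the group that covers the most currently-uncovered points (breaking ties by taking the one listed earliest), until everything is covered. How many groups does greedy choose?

Greedy: pick D (covers 4 new) → pick E (covers 3 new) → pick A (covers 2 new) → pick H (covers 1 new). Total picks: 4.

4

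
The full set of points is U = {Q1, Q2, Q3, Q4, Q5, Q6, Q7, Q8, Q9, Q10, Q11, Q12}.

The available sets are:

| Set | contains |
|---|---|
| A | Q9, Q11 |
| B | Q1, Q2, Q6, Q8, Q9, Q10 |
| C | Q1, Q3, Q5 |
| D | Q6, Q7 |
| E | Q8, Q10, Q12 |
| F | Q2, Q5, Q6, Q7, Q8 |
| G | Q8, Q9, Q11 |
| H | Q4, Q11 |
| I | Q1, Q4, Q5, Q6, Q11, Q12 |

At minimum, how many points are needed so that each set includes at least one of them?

4

The 4 points {Q5, Q6, Q10, Q11} hit every set.
The sets A, C, D, E are pairwise disjoint, so any hitting set needs a separate point for each — at least 4. Hence 4 is optimal.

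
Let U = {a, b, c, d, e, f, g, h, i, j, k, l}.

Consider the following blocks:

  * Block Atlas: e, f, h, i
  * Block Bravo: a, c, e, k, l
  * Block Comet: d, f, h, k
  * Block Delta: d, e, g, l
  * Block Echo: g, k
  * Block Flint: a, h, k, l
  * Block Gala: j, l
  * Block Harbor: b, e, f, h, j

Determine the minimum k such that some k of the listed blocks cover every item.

4

Atlas, Bravo, Delta, and Harbor cover everything between them: the union {a, b, c, d, e, f, g, h, i, j, k, l} is all of U.
No 3 of the 8 blocks cover everything (all 56 combinations miss at least one item), so 4 is optimal.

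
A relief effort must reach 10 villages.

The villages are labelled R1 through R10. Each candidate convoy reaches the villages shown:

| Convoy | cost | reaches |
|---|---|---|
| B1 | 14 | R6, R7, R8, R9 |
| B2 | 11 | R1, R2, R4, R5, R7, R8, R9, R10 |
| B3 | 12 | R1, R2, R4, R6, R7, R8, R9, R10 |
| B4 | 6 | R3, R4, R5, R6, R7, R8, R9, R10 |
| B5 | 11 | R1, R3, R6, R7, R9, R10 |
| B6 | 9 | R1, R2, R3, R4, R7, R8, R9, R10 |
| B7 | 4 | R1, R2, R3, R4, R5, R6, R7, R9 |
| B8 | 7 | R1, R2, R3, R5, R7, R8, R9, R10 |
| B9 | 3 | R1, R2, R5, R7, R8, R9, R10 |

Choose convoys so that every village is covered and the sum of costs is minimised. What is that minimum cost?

B7, B9 together cover every village (B7 ∪ B9 = {R1, R2, R3, R4, R5, R6, R7, R8, R9, R10}); total cost 4 + 3 = 7.
No covering selection has total cost below 7.

7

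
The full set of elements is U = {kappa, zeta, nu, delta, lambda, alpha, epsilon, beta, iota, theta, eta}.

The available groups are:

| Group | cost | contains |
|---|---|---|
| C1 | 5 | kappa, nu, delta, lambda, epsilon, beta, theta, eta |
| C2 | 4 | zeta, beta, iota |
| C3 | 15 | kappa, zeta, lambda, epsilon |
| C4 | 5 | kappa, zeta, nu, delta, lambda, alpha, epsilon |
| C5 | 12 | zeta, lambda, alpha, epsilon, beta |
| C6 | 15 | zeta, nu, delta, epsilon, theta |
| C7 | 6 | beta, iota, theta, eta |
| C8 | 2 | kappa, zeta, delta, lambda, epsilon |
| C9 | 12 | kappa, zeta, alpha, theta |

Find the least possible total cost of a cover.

11

C4, C7 together cover every element (C4 ∪ C7 = {kappa, zeta, nu, delta, lambda, alpha, epsilon, beta, iota, theta, eta}); total cost 5 + 6 = 11.
The greedy pick C8, C1, C2, C4 costs 16; no covering selection beats 11.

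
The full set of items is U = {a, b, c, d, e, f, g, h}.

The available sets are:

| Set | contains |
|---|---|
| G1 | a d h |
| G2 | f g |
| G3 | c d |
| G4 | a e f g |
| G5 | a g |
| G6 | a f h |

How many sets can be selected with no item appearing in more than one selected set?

2

G3, G5 are pairwise disjoint (G3={c,d}; G5={a,g}).
Every remaining set overlaps one of these, and no 3 of the listed sets are pairwise disjoint, so 2 is the maximum.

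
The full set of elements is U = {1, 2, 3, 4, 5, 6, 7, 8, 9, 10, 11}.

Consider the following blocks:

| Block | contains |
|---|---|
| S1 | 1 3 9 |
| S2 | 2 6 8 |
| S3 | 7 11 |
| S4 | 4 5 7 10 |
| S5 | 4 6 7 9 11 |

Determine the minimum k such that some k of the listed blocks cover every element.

4

S1, S2, S4, and S5 cover everything between them: the union {1, 2, 3, 4, 5, 6, 7, 8, 9, 10, 11} is all of U.
Only S4 contains 5, so S4 is forced; the remaining 7 elements need at least 3 more blocks (each remaining block adds at most 3) — so at least 4 blocks are needed, and 4 is optimal.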